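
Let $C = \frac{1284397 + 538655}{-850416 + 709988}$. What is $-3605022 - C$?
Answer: $- \frac{126561051591}{35107} \approx -3.605 \cdot 10^{6}$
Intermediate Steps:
$C = - \frac{455763}{35107}$ ($C = \frac{1823052}{-140428} = 1823052 \left(- \frac{1}{140428}\right) = - \frac{455763}{35107} \approx -12.982$)
$-3605022 - C = -3605022 - - \frac{455763}{35107} = -3605022 + \frac{455763}{35107} = - \frac{126561051591}{35107}$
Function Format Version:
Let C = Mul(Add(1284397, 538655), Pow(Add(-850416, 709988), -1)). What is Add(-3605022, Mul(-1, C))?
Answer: Rational(-126561051591, 35107) ≈ -3.6050e+6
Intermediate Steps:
C = Rational(-455763, 35107) (C = Mul(1823052, Pow(-140428, -1)) = Mul(1823052, Rational(-1, 140428)) = Rational(-455763, 35107) ≈ -12.982)
Add(-3605022, Mul(-1, C)) = Add(-3605022, Mul(-1, Rational(-455763, 35107))) = Add(-3605022, Rational(455763, 35107)) = Rational(-126561051591, 35107)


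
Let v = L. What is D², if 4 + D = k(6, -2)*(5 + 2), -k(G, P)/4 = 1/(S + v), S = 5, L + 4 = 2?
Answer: 1600/9 ≈ 177.78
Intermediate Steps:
L = -2 (L = -4 + 2 = -2)
v = -2
k(G, P) = -4/3 (k(G, P) = -4/(5 - 2) = -4/3)
D = -40/3 (D = -4 - 4*(5 + 2)/3 = -4 - 4/3*7 = -4 - 28/3 = -40/3 ≈ -13.333)
D² = (-40/3)² = 1600/9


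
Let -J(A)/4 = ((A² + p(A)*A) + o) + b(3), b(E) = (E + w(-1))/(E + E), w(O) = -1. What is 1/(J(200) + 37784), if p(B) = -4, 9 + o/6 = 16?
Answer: -3/357556 ≈ -8.3903e-6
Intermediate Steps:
o = 42 (o = -54 + 6*16 = -54 + 96 = 42)
b(E) = (-1 + E)/(2*E) (b(E) = (E - 1)/(E + E) = (-1 + E)/((2*E)) = (-1 + E)*(1/(2*E)) = (-1 + E)/(2*E))
J(A) = -508/3 - 4*A² + 16*A (J(A) = -4*(((A² - 4*A) + 42) + (½)*(-1 + 3)/3) = -4*((42 + A² - 4*A) + (½)*(⅓)*2) = -4*((42 + A² - 4*A) + ⅓) = -4*(127/3 + A² - 4*A) = -508/3 - 4*A² + 16*A)
1/(J(200) + 37784) = 1/((-508/3 - 4*200² + 16*200) + 37784) = 1/((-508/3 - 4*40000 + 3200) + 37784) = 1/((-508/3 - 160000 + 3200) + 37784) = 1/(-470908/3 + 37784) = 1/(-357556/3) = -3/357556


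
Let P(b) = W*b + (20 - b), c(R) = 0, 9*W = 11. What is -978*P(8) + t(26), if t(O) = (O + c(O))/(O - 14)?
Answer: -42593/2 ≈ -21297.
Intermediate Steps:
W = 11/9 (W = (1/9)*11 = 11/9 ≈ 1.2222)
t(O) = O/(-14 + O) (t(O) = (O + 0)/(O - 14) = O/(-14 + O))
P(b) = 20 + 2*b/9 (P(b) = 11*b/9 + (20 - b) = 20 + 2*b/9)
-978*P(8) + t(26) = -978*(20 + (2/9)*8) + 26/(-14 + 26) = -978*(20 + 16/9) + 26/12 = -978*196/9 + 26*(1/12) = -63896/3 + 13/6 = -42593/2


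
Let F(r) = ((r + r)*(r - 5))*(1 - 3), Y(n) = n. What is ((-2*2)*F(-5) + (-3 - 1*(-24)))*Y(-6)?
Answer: -4926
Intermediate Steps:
F(r) = -4*r*(-5 + r) (F(r) = ((2*r)*(-5 + r))*(-2) = (2*r*(-5 + r))*(-2) = -4*r*(-5 + r))
((-2*2)*F(-5) + (-3 - 1*(-24)))*Y(-6) = ((-2*2)*(4*(-5)*(5 - 1*(-5))) + (-3 - 1*(-24)))*(-6) = (-16*(-5)*(5 + 5) + (-3 + 24))*(-6) = (-16*(-5)*10 + 21)*(-6) = (-4*(-200) + 21)*(-6) = (800 + 21)*(-6) = 821*(-6) = -4926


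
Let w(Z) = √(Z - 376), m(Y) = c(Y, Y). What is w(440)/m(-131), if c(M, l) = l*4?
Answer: -2/131 ≈ -0.015267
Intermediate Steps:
c(M, l) = 4*l
m(Y) = 4*Y
w(Z) = √(-376 + Z)
w(440)/m(-131) = √(-376 + 440)/((4*(-131))) = √64/(-524) = 8*(-1/524) = -2/131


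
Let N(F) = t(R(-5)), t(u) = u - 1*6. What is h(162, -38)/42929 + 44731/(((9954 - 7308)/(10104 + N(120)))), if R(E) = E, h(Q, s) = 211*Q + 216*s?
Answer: 19381223627411/113590134 ≈ 1.7062e+5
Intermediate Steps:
t(u) = -6 + u (t(u) = u - 6 = -6 + u)
N(F) = -11 (N(F) = -6 - 5 = -11)
h(162, -38)/42929 + 44731/(((9954 - 7308)/(10104 + N(120)))) = (211*162 + 216*(-38))/42929 + 44731/(((9954 - 7308)/(10104 - 11))) = (34182 - 8208)*(1/42929) + 44731/((2646/10093)) = 25974*(1/42929) + 44731/((2646*(1/10093))) = 25974/42929 + 44731/(2646/10093) = 25974/42929 + 44731*(10093/2646) = 25974/42929 + 451469983/2646 = 19381223627411/113590134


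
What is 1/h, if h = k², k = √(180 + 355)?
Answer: 1/535 ≈ 0.0018692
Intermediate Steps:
k = √535 ≈ 23.130
h = 535 (h = (√535)² = 535)
1/h = 1/535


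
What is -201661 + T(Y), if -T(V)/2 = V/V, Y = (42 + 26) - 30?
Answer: -201663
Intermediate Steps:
Y = 38 (Y = 68 - 30 = 38)
T(V) = -2 (T(V) = -2*V/V = -2*1 = -2)
-201661 + T(Y) = -201661 - 2 = -201663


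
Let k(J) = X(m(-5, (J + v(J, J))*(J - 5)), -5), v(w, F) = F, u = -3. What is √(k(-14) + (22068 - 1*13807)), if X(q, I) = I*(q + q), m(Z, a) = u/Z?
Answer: √8255 ≈ 90.857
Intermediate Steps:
m(Z, a) = -3/Z
X(q, I) = 2*I*q (X(q, I) = I*(2*q) = 2*I*q)
k(J) = -6 (k(J) = 2*(-5)*(-3/(-5)) = 2*(-5)*(-3*(-⅕)) = 2*(-5)*(⅗) = -6)
√(k(-14) + (22068 - 1*13807)) = √(-6 + (22068 - 1*13807)) = √(-6 + (22068 - 13807)) = √(-6 + 8261) = √8255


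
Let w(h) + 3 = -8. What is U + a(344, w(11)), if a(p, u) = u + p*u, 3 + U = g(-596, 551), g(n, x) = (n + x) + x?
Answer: -3292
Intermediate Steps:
w(h) = -11 (w(h) = -3 - 8 = -11)
g(n, x) = n + 2*x
U = 503 (U = -3 + (-596 + 2*551) = -3 + (-596 + 1102) = -3 + 506 = 503)
U + a(344, w(11)) = 503 - 11*(1 + 344) = 503 - 11*345 = 503 - 3795 = -3292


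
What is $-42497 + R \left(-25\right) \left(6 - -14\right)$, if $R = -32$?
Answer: $-26497$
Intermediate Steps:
$-42497 + R \left(-25\right) \left(6 - -14\right) = -42497 + \left(-32\right) \left(-25\right) \left(6 - -14\right) = -42497 + 800 \left(6 + 14\right) = -42497 + 800 \cdot 20 = -42497 + 16000 = -26497$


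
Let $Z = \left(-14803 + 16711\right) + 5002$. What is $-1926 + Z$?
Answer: $4984$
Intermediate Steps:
$Z = 6910$ ($Z = 1908 + 5002 = 6910$)
$-1926 + Z = -1926 + 6910 = 4984$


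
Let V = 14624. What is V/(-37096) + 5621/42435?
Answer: -51506603/196771095 ≈ -0.26176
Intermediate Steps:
V/(-37096) + 5621/42435 = 14624/(-37096) + 5621/42435 = 14624*(-1/37096) + 5621*(1/42435) = -1828/4637 + 5621/42435 = -51506603/196771095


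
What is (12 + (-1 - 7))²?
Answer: 16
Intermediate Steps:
(12 + (-1 - 7))² = (12 - 8)² = 4² = 16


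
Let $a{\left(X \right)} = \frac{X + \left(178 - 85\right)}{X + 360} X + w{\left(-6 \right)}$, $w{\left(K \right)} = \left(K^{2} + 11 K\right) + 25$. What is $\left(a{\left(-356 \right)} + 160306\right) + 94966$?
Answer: $278674$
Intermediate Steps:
$w{\left(K \right)} = 25 + K^{2} + 11 K$
$a{\left(X \right)} = -5 + \frac{X \left(93 + X\right)}{360 + X}$ ($a{\left(X \right)} = \frac{X + \left(178 - 85\right)}{X + 360} X + \left(25 + \left(-6\right)^{2} + 11 \left(-6\right)\right) = \frac{X + \left(178 - 85\right)}{360 + X} X + \left(25 + 36 - 66\right) = \frac{X + 93}{360 + X} X - 5 = \frac{93 + X}{360 + X} X - 5 = \frac{X \left(93 + X\right)}{360 + X} - 5 = -5 + \frac{X \left(93 + X\right)}{360 + X}$)
$\left(a{\left(-356 \right)} + 160306\right) + 94966 = \left(\frac{-1800 + \left(-356\right)^{2} + 88 \left(-356\right)}{360 - 356} + 160306\right) + 94966 = \left(\frac{-1800 + 126736 - 31328}{4} + 160306\right) + 94966 = \left(\frac{1}{4} \cdot 93608 + 160306\right) + 94966 = \left(23402 + 160306\right) + 94966 = 183708 + 94966 = 278674$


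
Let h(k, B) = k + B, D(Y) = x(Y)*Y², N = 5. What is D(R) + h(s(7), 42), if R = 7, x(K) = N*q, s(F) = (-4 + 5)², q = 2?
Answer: 533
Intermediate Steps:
s(F) = 1 (s(F) = 1² = 1)
x(K) = 10 (x(K) = 5*2 = 10)
D(Y) = 10*Y²
h(k, B) = B + k
D(R) + h(s(7), 42) = 10*7² + (42 + 1) = 10*49 + 43 = 490 + 43 = 533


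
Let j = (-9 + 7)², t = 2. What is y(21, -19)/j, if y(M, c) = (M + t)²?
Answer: 529/4 ≈ 132.25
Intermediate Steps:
y(M, c) = (2 + M)² (y(M, c) = (M + 2)² = (2 + M)²)
j = 4 (j = (-2)² = 4)
y(21, -19)/j = (2 + 21)²/4 = 23²*(¼) = 529*(¼) = 529/4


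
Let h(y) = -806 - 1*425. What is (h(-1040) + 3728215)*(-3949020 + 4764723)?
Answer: 3040112029752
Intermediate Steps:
h(y) = -1231 (h(y) = -806 - 425 = -1231)
(h(-1040) + 3728215)*(-3949020 + 4764723) = (-1231 + 3728215)*(-3949020 + 4764723) = 3726984*815703 = 3040112029752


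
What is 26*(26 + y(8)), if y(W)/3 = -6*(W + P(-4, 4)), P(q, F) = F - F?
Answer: -3068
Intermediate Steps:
P(q, F) = 0
y(W) = -18*W (y(W) = 3*(-6*(W + 0)) = 3*(-6*W) = -18*W)
26*(26 + y(8)) = 26*(26 - 18*8) = 26*(26 - 144) = 26*(-118) = -3068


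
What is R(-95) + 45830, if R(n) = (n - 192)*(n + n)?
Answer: 100360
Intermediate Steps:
R(n) = 2*n*(-192 + n) (R(n) = (-192 + n)*(2*n) = 2*n*(-192 + n))
R(-95) + 45830 = 2*(-95)*(-192 - 95) + 45830 = 2*(-95)*(-287) + 45830 = 54530 + 45830 = 100360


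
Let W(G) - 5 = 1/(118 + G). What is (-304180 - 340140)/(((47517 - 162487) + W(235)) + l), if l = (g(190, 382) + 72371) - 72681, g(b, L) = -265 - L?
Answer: 45488992/8184093 ≈ 5.5582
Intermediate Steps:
W(G) = 5 + 1/(118 + G)
l = -957 (l = ((-265 - 1*382) + 72371) - 72681 = ((-265 - 382) + 72371) - 72681 = (-647 + 72371) - 72681 = 71724 - 72681 = -957)
(-304180 - 340140)/(((47517 - 162487) + W(235)) + l) = (-304180 - 340140)/(((47517 - 162487) + (591 + 5*235)/(118 + 235)) - 957) = -644320/((-114970 + (591 + 1175)/353) - 957) = -644320/((-114970 + (1/353)*1766) - 957) = -644320/((-114970 + 1766/353) - 957) = -644320/(-40582644/353 - 957) = -644320/(-40920465/353) = -644320*(-353/40920465) = 45488992/8184093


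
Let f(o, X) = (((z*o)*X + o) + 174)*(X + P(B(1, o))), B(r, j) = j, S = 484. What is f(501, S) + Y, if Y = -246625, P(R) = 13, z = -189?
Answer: -22777160722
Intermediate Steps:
f(o, X) = (13 + X)*(174 + o - 189*X*o) (f(o, X) = (((-189*o)*X + o) + 174)*(X + 13) = ((-189*X*o + o) + 174)*(13 + X) = ((o - 189*X*o) + 174)*(13 + X) = (174 + o - 189*X*o)*(13 + X) = (13 + X)*(174 + o - 189*X*o))
f(501, S) + Y = (2262 + 13*501 + 174*484 - 2456*484*501 - 189*501*484²) - 246625 = (2262 + 6513 + 84216 - 595540704 - 189*501*234256) - 246625 = (2262 + 6513 + 84216 - 595540704 - 22181466384) - 246625 = -22776914097 - 246625 = -22777160722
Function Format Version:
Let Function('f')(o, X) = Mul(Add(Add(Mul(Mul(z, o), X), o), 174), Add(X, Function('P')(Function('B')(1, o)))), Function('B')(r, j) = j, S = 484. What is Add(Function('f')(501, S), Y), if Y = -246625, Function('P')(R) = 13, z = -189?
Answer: -22777160722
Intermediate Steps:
Function('f')(o, X) = Mul(Add(13, X), Add(174, o, Mul(-189, X, o))) (Function('f')(o, X) = Mul(Add(Add(Mul(Mul(-189, o), X), o), 174), Add(X, 13)) = Mul(Add(Add(Mul(-189, X, o), o), 174), Add(13, X)) = Mul(Add(Add(o, Mul(-189, X, o)), 174), Add(13, X)) = Mul(Add(174, o, Mul(-189, X, o)), Add(13, X)) = Mul(Add(13, X), Add(174, o, Mul(-189, X, o))))
Add(Function('f')(501, S), Y) = Add(Add(2262, Mul(13, 501), Mul(174, 484), Mul(-2456, 484, 501), Mul(-189, 501, Pow(484, 2))), -246625) = Add(Add(2262, 6513, 84216, -595540704, Mul(-189, 501, 234256)), -246625) = Add(Add(2262, 6513, 84216, -595540704, -22181466384), -246625) = Add(-22776914097, -246625) = -22777160722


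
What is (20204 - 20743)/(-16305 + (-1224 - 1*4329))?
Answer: 539/21858 ≈ 0.024659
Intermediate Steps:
(20204 - 20743)/(-16305 + (-1224 - 1*4329)) = -539/(-16305 + (-1224 - 4329)) = -539/(-16305 - 5553) = -539/(-21858) = -539*(-1/21858) = 539/21858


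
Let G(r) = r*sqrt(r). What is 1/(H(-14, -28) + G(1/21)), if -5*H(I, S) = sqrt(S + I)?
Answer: 2205/(5*sqrt(21) - 441*I*sqrt(42)) ≈ 0.0061849 + 0.77147*I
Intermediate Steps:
G(r) = r**(3/2)
H(I, S) = -sqrt(I + S)/5 (H(I, S) = -sqrt(S + I)/5 = -sqrt(I + S)/5)
1/(H(-14, -28) + G(1/21)) = 1/(-sqrt(-14 - 28)/5 + (1/21)**(3/2)) = 1/(-I*sqrt(42)/5 + (1/21)**(3/2)) = 1/(-I*sqrt(42)/5 + sqrt(21)/441) = 1/(sqrt(21)/441 - I*sqrt(42)/5)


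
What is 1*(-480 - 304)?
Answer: -784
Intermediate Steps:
1*(-480 - 304) = 1*(-784) = -784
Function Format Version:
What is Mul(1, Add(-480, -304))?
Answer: -784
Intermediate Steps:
Mul(1, Add(-480, -304)) = Mul(1, -784) = -784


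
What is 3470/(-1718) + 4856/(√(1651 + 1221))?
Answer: -1735/859 + 1214*√718/359 ≈ 88.592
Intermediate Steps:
3470/(-1718) + 4856/(√(1651 + 1221)) = 3470*(-1/1718) + 4856/(√2872) = -1735/859 + 4856/((2*√718)) = -1735/859 + 4856*(√718/1436) = -1735/859 + 1214*√718/359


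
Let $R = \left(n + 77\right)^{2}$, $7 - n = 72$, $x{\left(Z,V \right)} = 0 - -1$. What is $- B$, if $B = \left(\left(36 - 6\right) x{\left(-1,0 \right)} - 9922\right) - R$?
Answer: $10036$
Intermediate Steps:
$x{\left(Z,V \right)} = 1$ ($x{\left(Z,V \right)} = 0 + 1 = 1$)
$n = -65$ ($n = 7 - 72 = -65$)
$R = 144$ ($R = \left(-65 + 77\right)^{2} = 12^{2} = 144$)
$B = -10036$ ($B = \left(\left(36 - 6\right) 1 - 9922\right) - 144 = \left(30 \cdot 1 - 9922\right) - 144 = \left(30 - 9922\right) - 144 = -9892 - 144 = -10036$)
$- B = \left(-1\right) \left(-10036\right) = 10036$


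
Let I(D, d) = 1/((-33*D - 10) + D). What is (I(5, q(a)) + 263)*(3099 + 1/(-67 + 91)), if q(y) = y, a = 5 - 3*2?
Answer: 1108440431/1360 ≈ 8.1503e+5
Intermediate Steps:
a = -1 (a = 5 - 6 = -1)
I(D, d) = 1/(-10 - 32*D) (I(D, d) = 1/((-10 - 33*D) + D) = 1/(-10 - 32*D))
(I(5, q(a)) + 263)*(3099 + 1/(-67 + 91)) = (-1/(10 + 32*5) + 263)*(3099 + 1/(-67 + 91)) = (-1/(10 + 160) + 263)*(3099 + 1/24) = (-1/170 + 263)*(3099 + 1/24) = (-1*1/170 + 263)*(74377/24) = (-1/170 + 263)*(74377/24) = (44709/170)*(74377/24) = 1108440431/1360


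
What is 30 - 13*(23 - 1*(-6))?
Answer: -347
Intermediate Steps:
30 - 13*(23 - 1*(-6)) = 30 - 13*(23 + 6) = 30 - 13*29 = 30 - 377 = -347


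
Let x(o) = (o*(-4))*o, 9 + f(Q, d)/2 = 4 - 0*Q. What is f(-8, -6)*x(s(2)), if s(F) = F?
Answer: 160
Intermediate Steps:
f(Q, d) = -10 (f(Q, d) = -18 + 2*(4 - 0*Q) = -18 + 2*(4 - 1*0) = -18 + 2*(4 + 0) = -18 + 2*4 = -18 + 8 = -10)
x(o) = -4*o**2 (x(o) = (-4*o)*o = -4*o**2)
f(-8, -6)*x(s(2)) = -(-40)*2**2 = -(-40)*4 = -10*(-16) = 160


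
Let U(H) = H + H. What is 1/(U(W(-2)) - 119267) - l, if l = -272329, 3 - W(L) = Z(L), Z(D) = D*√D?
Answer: 3873386061741076/14223186153 - 4*I*√2/14223186153 ≈ 2.7233e+5 - 3.9772e-10*I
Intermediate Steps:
Z(D) = D^(3/2)
W(L) = 3 - L^(3/2)
U(H) = 2*H
1/(U(W(-2)) - 119267) - l = 1/(2*(3 - (-2)^(3/2)) - 119267) - 1*(-272329) = 1/(2*(3 - (-2)*I*√2) - 119267) + 272329 = 1/(2*(3 + 2*I*√2) - 119267) + 272329 = 1/((6 + 4*I*√2) - 119267) + 272329 = 1/(-119261 + 4*I*√2) + 272329 = 272329 + 1/(-119261 + 4*I*√2)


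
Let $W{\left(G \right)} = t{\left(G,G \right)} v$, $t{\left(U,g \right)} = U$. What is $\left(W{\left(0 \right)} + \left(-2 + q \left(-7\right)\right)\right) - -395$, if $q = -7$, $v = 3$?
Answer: $442$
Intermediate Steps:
$W{\left(G \right)} = 3 G$ ($W{\left(G \right)} = G 3 = 3 G$)
$\left(W{\left(0 \right)} + \left(-2 + q \left(-7\right)\right)\right) - -395 = \left(3 \cdot 0 - -47\right) - -395 = \left(0 + \left(-2 + 49\right)\right) + 395 = \left(0 + 47\right) + 395 = 47 + 395 = 442$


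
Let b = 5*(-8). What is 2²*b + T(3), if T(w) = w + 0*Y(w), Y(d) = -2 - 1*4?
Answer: -157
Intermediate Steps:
Y(d) = -6 (Y(d) = -2 - 4 = -6)
T(w) = w (T(w) = w + 0*(-6) = w + 0 = w)
b = -40
2²*b + T(3) = 2²*(-40) + 3 = 4*(-40) + 3 = -160 + 3 = -157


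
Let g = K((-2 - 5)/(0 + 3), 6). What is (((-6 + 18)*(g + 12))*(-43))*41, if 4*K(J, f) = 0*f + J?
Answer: -241531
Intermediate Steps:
K(J, f) = J/4 (K(J, f) = (0*f + J)/4 = (0 + J)/4 = J/4)
g = -7/12 (g = ((-2 - 5)/(0 + 3))/4 = (-7/3)/4 = (-7*⅓)/4 = (¼)*(-7/3) = -7/12 ≈ -0.58333)
(((-6 + 18)*(g + 12))*(-43))*41 = (((-6 + 18)*(-7/12 + 12))*(-43))*41 = ((12*(137/12))*(-43))*41 = (137*(-43))*41 = -5891*41 = -241531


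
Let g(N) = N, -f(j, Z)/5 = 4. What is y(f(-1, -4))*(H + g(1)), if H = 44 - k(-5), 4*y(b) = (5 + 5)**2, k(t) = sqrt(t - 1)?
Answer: 1125 - 25*I*sqrt(6) ≈ 1125.0 - 61.237*I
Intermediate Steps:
f(j, Z) = -20 (f(j, Z) = -5*4 = -20)
k(t) = sqrt(-1 + t)
y(b) = 25 (y(b) = (5 + 5)**2/4 = (1/4)*10**2 = (1/4)*100 = 25)
H = 44 - I*sqrt(6) (H = 44 - sqrt(-1 - 5) = 44 - sqrt(-6) = 44 - I*sqrt(6) ≈ 44.0 - 2.4495*I)
y(f(-1, -4))*(H + g(1)) = 25*((44 - I*sqrt(6)) + 1) = 25*(45 - I*sqrt(6)) = 1125 - 25*I*sqrt(6)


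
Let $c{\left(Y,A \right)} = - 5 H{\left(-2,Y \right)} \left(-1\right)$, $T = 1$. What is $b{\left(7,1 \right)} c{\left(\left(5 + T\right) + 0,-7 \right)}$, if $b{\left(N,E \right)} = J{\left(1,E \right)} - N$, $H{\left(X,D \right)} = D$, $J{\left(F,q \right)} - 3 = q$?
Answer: $-90$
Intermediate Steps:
$J{\left(F,q \right)} = 3 + q$
$b{\left(N,E \right)} = 3 + E - N$ ($b{\left(N,E \right)} = \left(3 + E\right) - N = 3 + E - N$)
$c{\left(Y,A \right)} = 5 Y$ ($c{\left(Y,A \right)} = - 5 Y \left(-1\right) = 5 Y$)
$b{\left(7,1 \right)} c{\left(\left(5 + T\right) + 0,-7 \right)} = \left(3 + 1 - 7\right) 5 \left(\left(5 + 1\right) + 0\right) = \left(3 + 1 - 7\right) 5 \left(6 + 0\right) = - 3 \cdot 5 \cdot 6 = \left(-3\right) 30 = -90$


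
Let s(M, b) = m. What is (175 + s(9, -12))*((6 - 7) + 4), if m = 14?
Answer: 567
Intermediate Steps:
s(M, b) = 14
(175 + s(9, -12))*((6 - 7) + 4) = (175 + 14)*((6 - 7) + 4) = 189*(-1 + 4) = 189*3 = 567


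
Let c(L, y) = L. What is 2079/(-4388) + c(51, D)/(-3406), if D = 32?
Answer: -3652431/7472764 ≈ -0.48877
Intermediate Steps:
2079/(-4388) + c(51, D)/(-3406) = 2079/(-4388) + 51/(-3406) = 2079*(-1/4388) + 51*(-1/3406) = -2079/4388 - 51/3406 = -3652431/7472764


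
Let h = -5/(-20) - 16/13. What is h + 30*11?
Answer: 17109/52 ≈ 329.02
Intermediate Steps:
h = -51/52 (h = -5*(-1/20) - 16*1/13 = ¼ - 16/13 = -51/52 ≈ -0.98077)
h + 30*11 = -51/52 + 30*11 = -51/52 + 330 = 17109/52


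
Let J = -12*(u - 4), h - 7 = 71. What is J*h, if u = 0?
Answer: 3744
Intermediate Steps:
h = 78 (h = 7 + 71 = 78)
J = 48 (J = -12*(0 - 4) = -12*(-4) = 48)
J*h = 48*78 = 3744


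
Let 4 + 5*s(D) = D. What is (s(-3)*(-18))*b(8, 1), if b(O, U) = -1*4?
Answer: -504/5 ≈ -100.80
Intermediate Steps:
b(O, U) = -4
s(D) = -⅘ + D/5
(s(-3)*(-18))*b(8, 1) = ((-⅘ + (⅕)*(-3))*(-18))*(-4) = ((-⅘ - ⅗)*(-18))*(-4) = -7/5*(-18)*(-4) = (126/5)*(-4) = -504/5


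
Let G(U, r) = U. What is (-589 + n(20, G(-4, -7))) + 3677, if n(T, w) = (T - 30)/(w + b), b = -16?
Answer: 6177/2 ≈ 3088.5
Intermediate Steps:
n(T, w) = (-30 + T)/(-16 + w) (n(T, w) = (T - 30)/(w - 16) = (-30 + T)/(-16 + w))
(-589 + n(20, G(-4, -7))) + 3677 = (-589 + (-30 + 20)/(-16 - 4)) + 3677 = (-589 - 10/(-20)) + 3677 = (-589 - 1/20*(-10)) + 3677 = (-589 + ½) + 3677 = -1177/2 + 3677 = 6177/2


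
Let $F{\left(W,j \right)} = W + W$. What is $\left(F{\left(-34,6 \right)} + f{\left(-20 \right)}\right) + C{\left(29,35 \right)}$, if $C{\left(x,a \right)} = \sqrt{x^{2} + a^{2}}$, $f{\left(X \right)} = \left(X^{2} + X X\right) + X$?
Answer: $712 + \sqrt{2066} \approx 757.45$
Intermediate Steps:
$f{\left(X \right)} = X + 2 X^{2}$ ($f{\left(X \right)} = \left(X^{2} + X^{2}\right) + X = 2 X^{2} + X = X + 2 X^{2}$)
$C{\left(x,a \right)} = \sqrt{a^{2} + x^{2}}$
$F{\left(W,j \right)} = 2 W$
$\left(F{\left(-34,6 \right)} + f{\left(-20 \right)}\right) + C{\left(29,35 \right)} = \left(2 \left(-34\right) - 20 \left(1 + 2 \left(-20\right)\right)\right) + \sqrt{35^{2} + 29^{2}} = \left(-68 - 20 \left(1 - 40\right)\right) + \sqrt{1225 + 841} = \left(-68 - -780\right) + \sqrt{2066} = \left(-68 + 780\right) + \sqrt{2066} = 712 + \sqrt{2066}$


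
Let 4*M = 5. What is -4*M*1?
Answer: -5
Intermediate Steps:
M = 5/4 (M = (1/4)*5 = 5/4 ≈ 1.2500)
-4*M*1 = -4*5/4*1 = -5*1 = -5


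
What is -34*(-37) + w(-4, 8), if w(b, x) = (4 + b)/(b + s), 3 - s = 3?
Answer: 1258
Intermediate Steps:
s = 0 (s = 3 - 1*3 = 3 - 3 = 0)
w(b, x) = (4 + b)/b (w(b, x) = (4 + b)/(b + 0) = (4 + b)/b)
-34*(-37) + w(-4, 8) = -34*(-37) + (4 - 4)/(-4) = 1258 - ¼*0 = 1258 + 0 = 1258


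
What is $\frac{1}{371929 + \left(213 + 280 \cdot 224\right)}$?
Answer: $\frac{1}{434862} \approx 2.2996 \cdot 10^{-6}$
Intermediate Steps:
$\frac{1}{371929 + \left(213 + 280 \cdot 224\right)} = \frac{1}{371929 + \left(213 + 62720\right)} = \frac{1}{371929 + 62933} = \frac{1}{434862}$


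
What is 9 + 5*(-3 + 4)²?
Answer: 14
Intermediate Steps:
9 + 5*(-3 + 4)² = 9 + 5*1² = 9 + 5*1 = 9 + 5 = 14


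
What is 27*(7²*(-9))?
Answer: -11907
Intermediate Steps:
27*(7²*(-9)) = 27*(49*(-9)) = 27*(-441) = -11907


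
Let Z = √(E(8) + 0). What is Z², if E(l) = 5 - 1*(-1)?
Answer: 6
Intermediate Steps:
E(l) = 6 (E(l) = 5 + 1 = 6)
Z = √6 (Z = √(6 + 0) = √6 ≈ 2.4495)
Z² = (√6)² = 6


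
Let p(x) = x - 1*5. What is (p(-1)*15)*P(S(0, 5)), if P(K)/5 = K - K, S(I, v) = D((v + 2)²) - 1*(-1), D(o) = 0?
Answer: 0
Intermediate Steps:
S(I, v) = 1 (S(I, v) = 0 - 1*(-1) = 0 + 1 = 1)
p(x) = -5 + x (p(x) = x - 5 = -5 + x)
P(K) = 0 (P(K) = 5*(K - K) = 5*0 = 0)
(p(-1)*15)*P(S(0, 5)) = ((-5 - 1)*15)*0 = -6*15*0 = -90*0 = 0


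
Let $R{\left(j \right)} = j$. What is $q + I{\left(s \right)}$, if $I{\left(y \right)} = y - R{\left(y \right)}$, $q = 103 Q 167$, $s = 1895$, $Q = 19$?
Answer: $326819$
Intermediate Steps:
$q = 326819$ ($q = 103 \cdot 19 \cdot 167 = 1957 \cdot 167 = 326819$)
$I{\left(y \right)} = 0$ ($I{\left(y \right)} = y - y = 0$)
$q + I{\left(s \right)} = 326819 + 0 = 326819$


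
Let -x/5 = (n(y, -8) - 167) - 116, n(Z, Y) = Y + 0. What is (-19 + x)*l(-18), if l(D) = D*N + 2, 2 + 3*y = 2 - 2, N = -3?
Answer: 80416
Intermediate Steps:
y = -2/3 (y = -2/3 + (2 - 2)/3 = -2/3 + (1/3)*0 = -2/3 + 0 = -2/3 ≈ -0.66667)
l(D) = 2 - 3*D (l(D) = D*(-3) + 2 = -3*D + 2 = 2 - 3*D)
n(Z, Y) = Y
x = 1455 (x = -5*((-8 - 167) - 116) = -5*(-175 - 116) = -5*(-291) = 1455)
(-19 + x)*l(-18) = (-19 + 1455)*(2 - 3*(-18)) = 1436*(2 + 54) = 1436*56 = 80416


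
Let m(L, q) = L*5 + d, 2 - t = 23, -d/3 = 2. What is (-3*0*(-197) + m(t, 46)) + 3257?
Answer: 3146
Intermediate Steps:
d = -6 (d = -3*2 = -6)
t = -21 (t = 2 - 1*23 = 2 - 23 = -21)
m(L, q) = -6 + 5*L (m(L, q) = L*5 - 6 = 5*L - 6 = -6 + 5*L)
(-3*0*(-197) + m(t, 46)) + 3257 = (-3*0*(-197) + (-6 + 5*(-21))) + 3257 = (0*(-197) + (-6 - 105)) + 3257 = (0 - 111) + 3257 = -111 + 3257 = 3146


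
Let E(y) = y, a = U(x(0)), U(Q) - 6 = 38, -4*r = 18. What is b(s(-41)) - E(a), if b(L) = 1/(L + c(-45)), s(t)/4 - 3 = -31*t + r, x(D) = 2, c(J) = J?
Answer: -221451/5033 ≈ -44.000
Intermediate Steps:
r = -9/2 (r = -¼*18 = -9/2 ≈ -4.5000)
U(Q) = 44 (U(Q) = 6 + 38 = 44)
a = 44
s(t) = -6 - 124*t (s(t) = 12 + 4*(-31*t - 9/2) = 12 + 4*(-9/2 - 31*t) = 12 + (-18 - 124*t) = -6 - 124*t)
b(L) = 1/(-45 + L) (b(L) = 1/(L - 45) = 1/(-45 + L))
b(s(-41)) - E(a) = 1/(-45 + (-6 - 124*(-41))) - 1*44 = 1/(-45 + (-6 + 5084)) - 44 = 1/(-45 + 5078) - 44 = 1/5033 - 44 = -221451/5033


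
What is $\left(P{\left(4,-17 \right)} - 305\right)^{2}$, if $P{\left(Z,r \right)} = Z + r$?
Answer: $101124$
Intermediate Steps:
$\left(P{\left(4,-17 \right)} - 305\right)^{2} = \left(\left(4 - 17\right) - 305\right)^{2} = \left(-13 - 305\right)^{2} = \left(-318\right)^{2} = 101124$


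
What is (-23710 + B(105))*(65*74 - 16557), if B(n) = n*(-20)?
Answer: 303190070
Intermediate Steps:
B(n) = -20*n
(-23710 + B(105))*(65*74 - 16557) = (-23710 - 20*105)*(65*74 - 16557) = (-23710 - 2100)*(4810 - 16557) = -25810*(-11747) = 303190070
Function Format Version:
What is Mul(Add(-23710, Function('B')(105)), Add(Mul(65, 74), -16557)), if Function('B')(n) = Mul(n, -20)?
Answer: 303190070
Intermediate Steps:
Function('B')(n) = Mul(-20, n)
Mul(Add(-23710, Function('B')(105)), Add(Mul(65, 74), -16557)) = Mul(Add(-23710, Mul(-20, 105)), Add(Mul(65, 74), -16557)) = Mul(Add(-23710, -2100), Add(4810, -16557)) = Mul(-25810, -11747) = 303190070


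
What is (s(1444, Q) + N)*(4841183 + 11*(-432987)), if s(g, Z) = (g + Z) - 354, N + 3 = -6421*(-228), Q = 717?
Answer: 114809624192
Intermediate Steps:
N = 1463985 (N = -3 - 6421*(-228) = -3 + 1463988 = 1463985)
s(g, Z) = -354 + Z + g (s(g, Z) = (Z + g) - 354 = -354 + Z + g)
(s(1444, Q) + N)*(4841183 + 11*(-432987)) = ((-354 + 717 + 1444) + 1463985)*(4841183 + 11*(-432987)) = (1807 + 1463985)*(4841183 - 4762857) = 1465792*78326 = 114809624192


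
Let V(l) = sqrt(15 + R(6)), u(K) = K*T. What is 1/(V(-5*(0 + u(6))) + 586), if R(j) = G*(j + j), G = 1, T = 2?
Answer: 586/343369 - 3*sqrt(3)/343369 ≈ 0.0016915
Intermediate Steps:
u(K) = 2*K (u(K) = K*2 = 2*K)
R(j) = 2*j (R(j) = 1*(j + j) = 1*(2*j) = 2*j)
V(l) = 3*sqrt(3) (V(l) = sqrt(15 + 2*6) = sqrt(15 + 12) = sqrt(27) = 3*sqrt(3))
1/(V(-5*(0 + u(6))) + 586) = 1/(3*sqrt(3) + 586) = 1/(586 + 3*sqrt(3))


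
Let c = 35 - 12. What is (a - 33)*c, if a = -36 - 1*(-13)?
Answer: -1288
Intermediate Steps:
a = -23 (a = -36 + 13 = -23)
c = 23
(a - 33)*c = (-23 - 33)*23 = -56*23 = -1288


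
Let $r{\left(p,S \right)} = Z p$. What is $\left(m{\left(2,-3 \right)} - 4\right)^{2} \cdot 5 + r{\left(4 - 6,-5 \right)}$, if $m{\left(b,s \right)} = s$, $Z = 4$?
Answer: $237$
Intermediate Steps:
$r{\left(p,S \right)} = 4 p$
$\left(m{\left(2,-3 \right)} - 4\right)^{2} \cdot 5 + r{\left(4 - 6,-5 \right)} = \left(-3 - 4\right)^{2} \cdot 5 + 4 \left(4 - 6\right) = \left(-7\right)^{2} \cdot 5 + 4 \left(4 - 6\right) = 49 \cdot 5 + 4 \left(-2\right) = 245 - 8 = 237$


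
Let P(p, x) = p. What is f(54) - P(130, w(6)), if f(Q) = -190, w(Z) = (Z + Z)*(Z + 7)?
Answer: -320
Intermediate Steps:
w(Z) = 2*Z*(7 + Z) (w(Z) = (2*Z)*(7 + Z) = 2*Z*(7 + Z))
f(54) - P(130, w(6)) = -190 - 1*130 = -190 - 130 = -320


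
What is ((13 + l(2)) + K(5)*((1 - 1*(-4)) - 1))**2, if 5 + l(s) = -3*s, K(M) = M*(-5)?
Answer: 9604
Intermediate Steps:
K(M) = -5*M
l(s) = -5 - 3*s
((13 + l(2)) + K(5)*((1 - 1*(-4)) - 1))**2 = ((13 + (-5 - 3*2)) + (-5*5)*((1 - 1*(-4)) - 1))**2 = ((13 + (-5 - 6)) - 25*((1 + 4) - 1))**2 = ((13 - 11) - 25*(5 - 1))**2 = (2 - 25*4)**2 = (2 - 100)**2 = (-98)**2 = 9604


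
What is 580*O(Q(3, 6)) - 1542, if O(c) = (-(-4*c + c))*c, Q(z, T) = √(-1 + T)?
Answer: 7158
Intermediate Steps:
O(c) = 3*c² (O(c) = (-(-3)*c)*c = (3*c)*c = 3*c²)
580*O(Q(3, 6)) - 1542 = 580*(3*(√(-1 + 6))²) - 1542 = 580*(3*(√5)²) - 1542 = 580*(3*5) - 1542 = 580*15 - 1542 = 8700 - 1542 = 7158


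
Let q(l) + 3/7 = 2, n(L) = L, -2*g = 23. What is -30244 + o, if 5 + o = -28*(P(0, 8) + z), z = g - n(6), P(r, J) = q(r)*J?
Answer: -30111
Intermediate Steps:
g = -23/2 (g = -1/2*23 = -23/2 ≈ -11.500)
q(l) = 11/7 (q(l) = -3/7 + 2 = 11/7)
P(r, J) = 11*J/7
z = -35/2 (z = -23/2 - 1*6 = -23/2 - 6 = -35/2 ≈ -17.500)
o = 133 (o = -5 - 28*((11/7)*8 - 35/2) = -5 - 28*(88/7 - 35/2) = -5 - 28*(-69/14) = -5 + 138 = 133)
-30244 + o = -30244 + 133 = -30111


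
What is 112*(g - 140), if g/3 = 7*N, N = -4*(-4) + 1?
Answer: 24304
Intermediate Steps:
N = 17 (N = 16 + 1 = 17)
g = 357 (g = 3*(7*17) = 3*119 = 357)
112*(g - 140) = 112*(357 - 140) = 112*217 = 24304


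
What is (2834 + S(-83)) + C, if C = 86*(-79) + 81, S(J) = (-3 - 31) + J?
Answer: -3996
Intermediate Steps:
S(J) = -34 + J
C = -6713 (C = -6794 + 81 = -6713)
(2834 + S(-83)) + C = (2834 + (-34 - 83)) - 6713 = (2834 - 117) - 6713 = 2717 - 6713 = -3996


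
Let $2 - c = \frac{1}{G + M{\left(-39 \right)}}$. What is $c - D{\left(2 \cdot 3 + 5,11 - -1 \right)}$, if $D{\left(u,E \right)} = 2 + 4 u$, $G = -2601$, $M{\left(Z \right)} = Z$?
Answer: $- \frac{116159}{2640} \approx -44.0$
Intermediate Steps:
$c = \frac{5281}{2640}$ ($c = 2 - \frac{1}{-2601 - 39} = 2 - \frac{1}{-2640} = 2 - - \frac{1}{2640} = 2 + \frac{1}{2640} = \frac{5281}{2640} \approx 2.0004$)
$c - D{\left(2 \cdot 3 + 5,11 - -1 \right)} = \frac{5281}{2640} - \left(2 + 4 \left(2 \cdot 3 + 5\right)\right) = \frac{5281}{2640} - \left(2 + 4 \left(6 + 5\right)\right) = \frac{5281}{2640} - \left(2 + 4 \cdot 11\right) = \frac{5281}{2640} - \left(2 + 44\right) = \frac{5281}{2640} - 46 = - \frac{116159}{2640}$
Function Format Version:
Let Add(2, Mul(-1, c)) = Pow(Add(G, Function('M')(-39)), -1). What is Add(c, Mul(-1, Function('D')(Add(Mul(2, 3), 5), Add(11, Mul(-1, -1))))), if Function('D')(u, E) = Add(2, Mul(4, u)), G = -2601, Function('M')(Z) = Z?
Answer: Rational(-116159, 2640) ≈ -44.000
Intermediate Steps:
c = Rational(5281, 2640) (c = Add(2, Mul(-1, Pow(Add(-2601, -39), -1))) = Add(2, Mul(-1, Pow(-2640, -1))) = Add(2, Mul(-1, Rational(-1, 2640))) = Add(2, Rational(1, 2640)) = Rational(5281, 2640) ≈ 2.0004)
Add(c, Mul(-1, Function('D')(Add(Mul(2, 3), 5), Add(11, Mul(-1, -1))))) = Add(Rational(5281, 2640), Mul(-1, Add(2, Mul(4, Add(Mul(2, 3), 5))))) = Add(Rational(5281, 2640), Mul(-1, Add(2, Mul(4, Add(6, 5))))) = Add(Rational(5281, 2640), Mul(-1, Add(2, Mul(4, 11)))) = Add(Rational(5281, 2640), Mul(-1, Add(2, 44))) = Add(Rational(5281, 2640), Mul(-1, 46)) = Add(Rational(5281, 2640), -46) = Rational(-116159, 2640)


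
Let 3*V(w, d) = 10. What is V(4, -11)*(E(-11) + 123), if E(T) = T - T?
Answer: 410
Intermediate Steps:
V(w, d) = 10/3 (V(w, d) = (⅓)*10 = 10/3)
E(T) = 0
V(4, -11)*(E(-11) + 123) = 10*(0 + 123)/3 = (10/3)*123 = 410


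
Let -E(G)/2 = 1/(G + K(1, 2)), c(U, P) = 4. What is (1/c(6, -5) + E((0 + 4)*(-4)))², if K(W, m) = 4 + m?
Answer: 81/400 ≈ 0.20250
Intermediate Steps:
E(G) = -2/(6 + G) (E(G) = -2/(G + (4 + 2)) = -2/(G + 6) = -2/(6 + G))
(1/c(6, -5) + E((0 + 4)*(-4)))² = (1/4 - 2/(6 + (0 + 4)*(-4)))² = (¼ - 2/(6 + 4*(-4)))² = (¼ - 2/(6 - 16))² = (¼ - 2/(-10))² = (¼ - 2*(-⅒))² = (¼ + ⅕)² = (9/20)² = 81/400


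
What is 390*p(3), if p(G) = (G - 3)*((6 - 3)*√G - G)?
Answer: 0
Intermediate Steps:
p(G) = (-3 + G)*(-G + 3*√G) (p(G) = (-3 + G)*(3*√G - G) = (-3 + G)*(-G + 3*√G))
390*p(3) = 390*(-1*3² - 9*√3 + 3*3 + 3*3^(3/2)) = 390*(-1*9 - 9*√3 + 9 + 3*(3*√3)) = 390*(-9 - 9*√3 + 9 + 9*√3) = 390*0 = 0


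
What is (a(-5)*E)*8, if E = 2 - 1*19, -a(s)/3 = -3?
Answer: -1224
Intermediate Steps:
a(s) = 9 (a(s) = -3*(-3) = 9)
E = -17 (E = 2 - 19 = -17)
(a(-5)*E)*8 = (9*(-17))*8 = -153*8 = -1224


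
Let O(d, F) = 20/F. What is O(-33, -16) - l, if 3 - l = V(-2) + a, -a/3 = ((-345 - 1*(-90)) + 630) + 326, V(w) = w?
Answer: -8437/4 ≈ -2109.3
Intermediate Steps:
a = -2103 (a = -3*(((-345 - 1*(-90)) + 630) + 326) = -3*(((-345 + 90) + 630) + 326) = -3*((-255 + 630) + 326) = -3*(375 + 326) = -3*701 = -2103)
l = 2108 (l = 3 - (-2 - 2103) = 3 - 1*(-2105) = 3 + 2105 = 2108)
O(-33, -16) - l = 20/(-16) - 1*2108 = 20*(-1/16) - 2108 = -5/4 - 2108 = -8437/4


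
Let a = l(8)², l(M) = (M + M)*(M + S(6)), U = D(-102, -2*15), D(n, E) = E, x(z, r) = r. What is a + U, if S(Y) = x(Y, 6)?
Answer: 50146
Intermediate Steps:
S(Y) = 6
U = -30 (U = -2*15 = -30)
l(M) = 2*M*(6 + M) (l(M) = (M + M)*(M + 6) = (2*M)*(6 + M) = 2*M*(6 + M))
a = 50176 (a = (2*8*(6 + 8))² = (2*8*14)² = 224² = 50176)
a + U = 50176 - 30 = 50146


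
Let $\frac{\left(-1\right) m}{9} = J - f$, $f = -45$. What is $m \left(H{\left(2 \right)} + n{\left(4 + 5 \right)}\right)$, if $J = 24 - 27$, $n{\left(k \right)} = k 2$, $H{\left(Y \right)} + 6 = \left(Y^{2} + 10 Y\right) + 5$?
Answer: $-15498$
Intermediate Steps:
$H{\left(Y \right)} = -1 + Y^{2} + 10 Y$ ($H{\left(Y \right)} = -6 + \left(\left(Y^{2} + 10 Y\right) + 5\right) = -6 + \left(5 + Y^{2} + 10 Y\right) = -1 + Y^{2} + 10 Y$)
$n{\left(k \right)} = 2 k$
$J = -3$ ($J = 24 - 27 = -3$)
$m = -378$ ($m = - 9 \left(-3 - -45\right) = - 9 \left(-3 + 45\right) = \left(-9\right) 42 = -378$)
$m \left(H{\left(2 \right)} + n{\left(4 + 5 \right)}\right) = - 378 \left(\left(-1 + 2^{2} + 10 \cdot 2\right) + 2 \left(4 + 5\right)\right) = - 378 \left(\left(-1 + 4 + 20\right) + 2 \cdot 9\right) = - 378 \left(23 + 18\right) = \left(-378\right) 41 = -15498$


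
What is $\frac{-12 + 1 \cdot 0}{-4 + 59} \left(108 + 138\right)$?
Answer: $- \frac{2952}{55} \approx -53.673$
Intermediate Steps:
$\frac{-12 + 1 \cdot 0}{-4 + 59} \left(108 + 138\right) = \frac{-12 + 0}{55} \cdot 246 = \left(-12\right) \frac{1}{55} \cdot 246 = \left(- \frac{12}{55}\right) 246 = - \frac{2952}{55}$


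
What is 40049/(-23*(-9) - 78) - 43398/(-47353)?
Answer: 1902038639/6108537 ≈ 311.37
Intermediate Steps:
40049/(-23*(-9) - 78) - 43398/(-47353) = 40049/(207 - 78) - 43398*(-1/47353) = 40049/129 + 43398/47353 = 1902038639/6108537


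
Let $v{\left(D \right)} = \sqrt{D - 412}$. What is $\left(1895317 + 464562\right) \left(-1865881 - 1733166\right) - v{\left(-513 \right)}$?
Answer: $-8493315435313 - 5 i \sqrt{37} \approx -8.4933 \cdot 10^{12} - 30.414 i$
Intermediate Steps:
$v{\left(D \right)} = \sqrt{-412 + D}$
$\left(1895317 + 464562\right) \left(-1865881 - 1733166\right) - v{\left(-513 \right)} = \left(1895317 + 464562\right) \left(-1865881 - 1733166\right) - \sqrt{-412 - 513} = 2359879 \left(-3599047\right) - \sqrt{-925} = -8493315435313 - 5 i \sqrt{37}$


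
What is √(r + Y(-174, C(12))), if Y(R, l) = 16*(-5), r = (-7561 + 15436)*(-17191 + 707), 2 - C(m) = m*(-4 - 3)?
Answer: 2*I*√32452895 ≈ 11393.0*I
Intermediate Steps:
C(m) = 2 + 7*m (C(m) = 2 - m*(-4 - 3) = 2 - m*(-7) = 2 - (-7)*m = 2 + 7*m)
r = -129811500 (r = 7875*(-16484) = -129811500)
Y(R, l) = -80
√(r + Y(-174, C(12))) = √(-129811500 - 80) = √(-129811580) = 2*I*√32452895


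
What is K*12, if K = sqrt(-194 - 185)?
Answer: 12*I*sqrt(379) ≈ 233.61*I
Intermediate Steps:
K = I*sqrt(379) (K = sqrt(-379) = I*sqrt(379) ≈ 19.468*I)
K*12 = (I*sqrt(379))*12 = 12*I*sqrt(379)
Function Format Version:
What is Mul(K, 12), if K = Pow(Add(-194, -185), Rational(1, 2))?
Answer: Mul(12, I, Pow(379, Rational(1, 2))) ≈ Mul(233.61, I)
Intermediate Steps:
K = Mul(I, Pow(379, Rational(1, 2))) (K = Pow(-379, Rational(1, 2)) = Mul(I, Pow(379, Rational(1, 2))) ≈ Mul(19.468, I))
Mul(K, 12) = Mul(Mul(I, Pow(379, Rational(1, 2))), 12) = Mul(12, I, Pow(379, Rational(1, 2)))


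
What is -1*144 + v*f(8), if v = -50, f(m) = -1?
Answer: -94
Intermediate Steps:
-1*144 + v*f(8) = -1*144 - 50*(-1) = -144 + 50 = -94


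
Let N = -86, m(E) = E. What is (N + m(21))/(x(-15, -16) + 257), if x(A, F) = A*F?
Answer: -65/497 ≈ -0.13078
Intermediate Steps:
(N + m(21))/(x(-15, -16) + 257) = (-86 + 21)/(-15*(-16) + 257) = -65/(240 + 257) = -65/497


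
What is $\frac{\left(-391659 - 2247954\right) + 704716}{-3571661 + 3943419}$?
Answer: $- \frac{1934897}{371758} \approx -5.2047$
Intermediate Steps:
$\frac{\left(-391659 - 2247954\right) + 704716}{-3571661 + 3943419} = \frac{\left(-391659 - 2247954\right) + 704716}{371758} = \left(-2639613 + 704716\right) \frac{1}{371758} = \left(-1934897\right) \frac{1}{371758} = - \frac{1934897}{371758}$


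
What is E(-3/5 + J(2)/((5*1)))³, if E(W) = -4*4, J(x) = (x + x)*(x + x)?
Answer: -4096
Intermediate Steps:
J(x) = 4*x² (J(x) = (2*x)*(2*x) = 4*x²)
E(W) = -16
E(-3/5 + J(2)/((5*1)))³ = (-16)³ = -4096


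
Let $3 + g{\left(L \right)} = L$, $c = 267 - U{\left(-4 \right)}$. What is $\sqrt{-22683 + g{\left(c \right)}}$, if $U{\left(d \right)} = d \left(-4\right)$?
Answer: $i \sqrt{22435} \approx 149.78 i$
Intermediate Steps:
$U{\left(d \right)} = - 4 d$
$c = 251$ ($c = 267 - \left(-4\right) \left(-4\right) = 267 - 16 = 251$)
$g{\left(L \right)} = -3 + L$
$\sqrt{-22683 + g{\left(c \right)}} = \sqrt{-22683 + \left(-3 + 251\right)} = \sqrt{-22683 + 248} = \sqrt{-22435} = i \sqrt{22435}$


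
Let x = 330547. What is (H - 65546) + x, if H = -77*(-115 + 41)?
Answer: 270699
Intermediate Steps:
H = 5698 (H = -77*(-74) = 5698)
(H - 65546) + x = (5698 - 65546) + 330547 = -59848 + 330547 = 270699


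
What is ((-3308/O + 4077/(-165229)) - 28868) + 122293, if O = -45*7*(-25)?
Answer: 121562011000468/1301178375 ≈ 93425.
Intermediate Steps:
O = 7875 (O = -315*(-25) = 7875)
((-3308/O + 4077/(-165229)) - 28868) + 122293 = ((-3308/7875 + 4077/(-165229)) - 28868) + 122293 = ((-3308*1/7875 + 4077*(-1/165229)) - 28868) + 122293 = ((-3308/7875 - 4077/165229) - 28868) + 122293 = (-578683907/1301178375 - 28868) + 122293 = -37562996013407/1301178375 + 122293 = 121562011000468/1301178375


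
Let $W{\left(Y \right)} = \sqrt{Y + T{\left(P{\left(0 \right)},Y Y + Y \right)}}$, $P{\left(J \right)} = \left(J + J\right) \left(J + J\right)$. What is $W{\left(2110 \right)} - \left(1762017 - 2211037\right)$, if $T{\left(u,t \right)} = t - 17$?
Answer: $449020 + \sqrt{4456303} \approx 4.5113 \cdot 10^{5}$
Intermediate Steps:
$P{\left(J \right)} = 4 J^{2}$ ($P{\left(J \right)} = 2 J 2 J = 4 J^{2}$)
$T{\left(u,t \right)} = -17 + t$
$W{\left(Y \right)} = \sqrt{-17 + Y^{2} + 2 Y}$ ($W{\left(Y \right)} = \sqrt{Y - \left(17 - Y - Y Y\right)} = \sqrt{Y - \left(17 - Y - Y^{2}\right)} = \sqrt{Y + \left(-17 + Y + Y^{2}\right)} = \sqrt{-17 + Y^{2} + 2 Y}$)
$W{\left(2110 \right)} - \left(1762017 - 2211037\right) = \sqrt{-17 + 2110 + 2110 \left(1 + 2110\right)} - \left(1762017 - 2211037\right) = \sqrt{-17 + 2110 + 2110 \cdot 2111} - -449020 = \sqrt{-17 + 2110 + 4454210} + 449020 = \sqrt{4456303} + 449020 = 449020 + \sqrt{4456303}$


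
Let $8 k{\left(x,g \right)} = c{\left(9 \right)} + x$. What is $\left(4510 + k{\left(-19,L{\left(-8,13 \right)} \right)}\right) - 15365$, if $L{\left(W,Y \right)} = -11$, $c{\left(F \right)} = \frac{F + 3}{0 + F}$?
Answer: $- \frac{260573}{24} \approx -10857.0$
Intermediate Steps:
$c{\left(F \right)} = \frac{3 + F}{F}$
$k{\left(x,g \right)} = \frac{1}{6} + \frac{x}{8}$ ($k{\left(x,g \right)} = \frac{\frac{3 + 9}{9} + x}{8} = \frac{\frac{1}{9} \cdot 12 + x}{8} = \frac{\frac{4}{3} + x}{8} = \frac{1}{6} + \frac{x}{8}$)
$\left(4510 + k{\left(-19,L{\left(-8,13 \right)} \right)}\right) - 15365 = \left(4510 + \left(\frac{1}{6} + \frac{1}{8} \left(-19\right)\right)\right) - 15365 = \left(4510 + \left(\frac{1}{6} - \frac{19}{8}\right)\right) - 15365 = \left(4510 - \frac{53}{24}\right) - 15365 = \frac{108187}{24} - 15365 = - \frac{260573}{24}$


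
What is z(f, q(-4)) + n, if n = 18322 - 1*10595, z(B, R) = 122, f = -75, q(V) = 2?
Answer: 7849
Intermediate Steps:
n = 7727 (n = 18322 - 10595 = 7727)
z(f, q(-4)) + n = 122 + 7727 = 7849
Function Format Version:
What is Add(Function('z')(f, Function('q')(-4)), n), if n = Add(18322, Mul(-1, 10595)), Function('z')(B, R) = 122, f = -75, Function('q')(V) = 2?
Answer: 7849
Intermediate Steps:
n = 7727 (n = Add(18322, -10595) = 7727)
Add(Function('z')(f, Function('q')(-4)), n) = Add(122, 7727) = 7849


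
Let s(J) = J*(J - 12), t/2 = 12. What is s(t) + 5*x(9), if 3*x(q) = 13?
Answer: 929/3 ≈ 309.67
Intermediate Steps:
t = 24 (t = 2*12 = 24)
x(q) = 13/3 (x(q) = (⅓)*13 = 13/3)
s(J) = J*(-12 + J)
s(t) + 5*x(9) = 24*(-12 + 24) + 5*(13/3) = 24*12 + 65/3 = 288 + 65/3 = 929/3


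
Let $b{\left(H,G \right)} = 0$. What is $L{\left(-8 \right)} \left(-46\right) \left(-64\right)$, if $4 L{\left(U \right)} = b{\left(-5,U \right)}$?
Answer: $0$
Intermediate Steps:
$L{\left(U \right)} = 0$ ($L{\left(U \right)} = \frac{1}{4} \cdot 0 = 0$)
$L{\left(-8 \right)} \left(-46\right) \left(-64\right) = 0 \left(-46\right) \left(-64\right) = 0 \left(-64\right) = 0$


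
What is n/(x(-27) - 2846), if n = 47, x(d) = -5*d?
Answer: -47/2711 ≈ -0.017337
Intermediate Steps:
n/(x(-27) - 2846) = 47/(-5*(-27) - 2846) = 47/(135 - 2846) = 47/(-2711) = -1/2711*47 = -47/2711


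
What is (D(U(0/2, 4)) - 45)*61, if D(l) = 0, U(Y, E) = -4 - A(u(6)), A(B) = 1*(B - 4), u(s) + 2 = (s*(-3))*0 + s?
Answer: -2745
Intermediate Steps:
u(s) = -2 + s (u(s) = -2 + ((s*(-3))*0 + s) = -2 + (-3*s*0 + s) = -2 + (0 + s) = -2 + s)
A(B) = -4 + B (A(B) = 1*(-4 + B) = -4 + B)
U(Y, E) = -4 (U(Y, E) = -4 - (-4 + (-2 + 6)) = -4 - (-4 + 4) = -4 - 1*0 = -4 + 0 = -4)
(D(U(0/2, 4)) - 45)*61 = (0 - 45)*61 = -45*61 = -2745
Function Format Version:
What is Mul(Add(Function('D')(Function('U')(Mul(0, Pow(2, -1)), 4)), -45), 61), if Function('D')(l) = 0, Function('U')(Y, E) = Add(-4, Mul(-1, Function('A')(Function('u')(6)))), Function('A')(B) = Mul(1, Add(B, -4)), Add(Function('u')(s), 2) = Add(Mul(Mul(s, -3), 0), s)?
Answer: -2745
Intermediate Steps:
Function('u')(s) = Add(-2, s) (Function('u')(s) = Add(-2, Add(Mul(Mul(s, -3), 0), s)) = Add(-2, Add(Mul(Mul(-3, s), 0), s)) = Add(-2, Add(0, s)) = Add(-2, s))
Function('A')(B) = Add(-4, B) (Function('A')(B) = Mul(1, Add(-4, B)) = Add(-4, B))
Function('U')(Y, E) = -4 (Function('U')(Y, E) = Add(-4, Mul(-1, Add(-4, Add(-2, 6)))) = Add(-4, Mul(-1, Add(-4, 4))) = Add(-4, Mul(-1, 0)) = Add(-4, 0) = -4)
Mul(Add(Function('D')(Function('U')(Mul(0, Pow(2, -1)), 4)), -45), 61) = Mul(Add(0, -45), 61) = Mul(-45, 61) = -2745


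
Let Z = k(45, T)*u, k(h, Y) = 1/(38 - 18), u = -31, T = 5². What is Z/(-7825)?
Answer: 31/156500 ≈ 0.00019808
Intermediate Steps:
T = 25
k(h, Y) = 1/20
Z = -31/20 (Z = (1/20)*(-31) = -31/20 ≈ -1.5500)
Z/(-7825) = -31/20/(-7825) = -31/20*(-1/7825) = 31/156500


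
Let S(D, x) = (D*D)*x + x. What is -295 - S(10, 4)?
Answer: -699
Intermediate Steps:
S(D, x) = x + x*D**2 (S(D, x) = D**2*x + x = x*D**2 + x = x + x*D**2)
-295 - S(10, 4) = -295 - 4*(1 + 10**2) = -295 - 4*(1 + 100) = -295 - 4*101 = -295 - 1*404 = -295 - 404 = -699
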